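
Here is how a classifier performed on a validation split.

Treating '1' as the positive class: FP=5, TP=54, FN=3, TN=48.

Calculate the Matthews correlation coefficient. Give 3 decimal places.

0.855

MCC = (TP·TN − FP·FN) / √((TP+FP)(TP+FN)(TN+FP)(TN+FN))
Numerator = 54·48 − 5·3 = 2577
Denominator = √(59·57·53·51) = √9090189 = 3014.9940
MCC = 2577 / 3014.9940 = 0.855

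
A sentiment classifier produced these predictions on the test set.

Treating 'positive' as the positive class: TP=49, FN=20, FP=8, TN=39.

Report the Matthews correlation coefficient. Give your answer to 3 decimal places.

0.530

MCC = (TP·TN − FP·FN) / √((TP+FP)(TP+FN)(TN+FP)(TN+FN))
Numerator = 49·39 − 8·20 = 1751
Denominator = √(57·69·47·59) = √10906209 = 3302.4550
MCC = 1751 / 3302.4550 = 0.530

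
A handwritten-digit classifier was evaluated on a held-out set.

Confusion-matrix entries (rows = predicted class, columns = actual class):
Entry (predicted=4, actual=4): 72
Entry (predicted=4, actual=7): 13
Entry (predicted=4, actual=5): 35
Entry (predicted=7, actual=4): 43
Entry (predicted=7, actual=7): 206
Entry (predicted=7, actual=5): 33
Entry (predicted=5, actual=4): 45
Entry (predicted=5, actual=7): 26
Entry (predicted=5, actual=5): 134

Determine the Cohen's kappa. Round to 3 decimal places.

Observed agreement pₒ = trace/N = 412/607 = 0.6787
Expected agreement pₑ = Σ (rowᵢ·colᵢ)/N² = (160·120 + 245·282 + 202·205)/607² = 0.3520
κ = (pₒ − pₑ)/(1 − pₑ) = (0.6787 − 0.3520)/(1 − 0.3520) = 0.504

0.504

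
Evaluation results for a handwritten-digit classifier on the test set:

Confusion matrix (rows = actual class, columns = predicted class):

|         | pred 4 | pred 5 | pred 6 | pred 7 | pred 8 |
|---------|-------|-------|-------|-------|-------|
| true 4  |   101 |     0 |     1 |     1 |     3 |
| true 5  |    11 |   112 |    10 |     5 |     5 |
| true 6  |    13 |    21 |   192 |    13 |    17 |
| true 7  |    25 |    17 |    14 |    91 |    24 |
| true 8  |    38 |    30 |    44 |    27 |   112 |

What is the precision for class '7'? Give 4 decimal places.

0.6642

One-vs-rest for '7': TP = diagonal; FP = other classes predicted '7'; FN = '7' predicted as other.
precision = TP/(TP+FP).
7: TP=91, FP=1+5+13+27=46 → 91/137 = 0.66423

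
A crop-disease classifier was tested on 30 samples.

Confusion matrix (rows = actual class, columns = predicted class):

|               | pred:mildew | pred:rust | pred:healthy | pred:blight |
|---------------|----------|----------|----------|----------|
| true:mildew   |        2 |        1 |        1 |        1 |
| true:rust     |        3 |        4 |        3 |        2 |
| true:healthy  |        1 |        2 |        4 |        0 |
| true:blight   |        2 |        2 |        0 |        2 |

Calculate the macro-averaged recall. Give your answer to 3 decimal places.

0.410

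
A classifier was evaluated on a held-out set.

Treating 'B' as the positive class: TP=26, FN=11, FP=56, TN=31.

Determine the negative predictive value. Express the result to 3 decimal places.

0.738

NPV = TN/(TN+FN) = 31/(31+11) = 0.738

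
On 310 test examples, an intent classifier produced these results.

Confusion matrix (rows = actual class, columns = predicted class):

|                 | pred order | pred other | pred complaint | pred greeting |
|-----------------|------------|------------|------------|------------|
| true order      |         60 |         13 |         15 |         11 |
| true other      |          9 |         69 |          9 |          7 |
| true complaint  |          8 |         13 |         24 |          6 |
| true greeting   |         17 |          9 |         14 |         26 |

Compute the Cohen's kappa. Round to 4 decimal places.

Observed agreement pₒ = trace/N = 179/310 = 0.57742
Expected agreement pₑ = Σ (rowᵢ·colᵢ)/N² = (99·94 + 94·104 + 51·62 + 66·50)/310² = 0.26581
κ = (pₒ − pₑ)/(1 − pₑ) = (0.57742 − 0.26581)/(1 − 0.26581) = 0.4244

0.4244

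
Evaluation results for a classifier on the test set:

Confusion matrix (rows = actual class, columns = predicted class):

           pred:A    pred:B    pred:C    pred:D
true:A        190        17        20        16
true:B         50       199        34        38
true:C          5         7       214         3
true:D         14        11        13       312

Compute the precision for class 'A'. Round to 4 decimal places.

0.7336

Treat 'A' as positive and all other classes as negative.
precision = TP/(TP+FP).
A: TP=190, FP=50+5+14=69 → 190/259 = 0.73359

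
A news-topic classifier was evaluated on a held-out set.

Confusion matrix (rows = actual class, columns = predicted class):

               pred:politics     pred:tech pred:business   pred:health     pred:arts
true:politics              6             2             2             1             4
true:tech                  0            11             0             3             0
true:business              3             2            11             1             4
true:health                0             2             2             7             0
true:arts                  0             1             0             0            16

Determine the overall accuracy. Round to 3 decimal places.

0.654

Accuracy = trace / total = (6+11+11+7+16=51) / 78 = 51/78 = 0.654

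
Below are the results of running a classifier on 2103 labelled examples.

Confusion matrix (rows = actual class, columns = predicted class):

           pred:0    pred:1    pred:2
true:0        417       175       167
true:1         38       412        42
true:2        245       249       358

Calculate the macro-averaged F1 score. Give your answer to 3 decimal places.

Per-class F1 score (2·TP/(2·TP+FP+FN)):
  0: TP=417, FP=38+245=283, FN=175+167=342 → 834/1459 = 0.5716
  1: TP=412, FP=175+249=424, FN=38+42=80 → 824/1328 = 0.6205
  2: TP=358, FP=167+42=209, FN=245+249=494 → 716/1419 = 0.5046
Macro-F1 score = mean = (0.5716 + 0.6205 + 0.5046) / 3 = 0.566

0.566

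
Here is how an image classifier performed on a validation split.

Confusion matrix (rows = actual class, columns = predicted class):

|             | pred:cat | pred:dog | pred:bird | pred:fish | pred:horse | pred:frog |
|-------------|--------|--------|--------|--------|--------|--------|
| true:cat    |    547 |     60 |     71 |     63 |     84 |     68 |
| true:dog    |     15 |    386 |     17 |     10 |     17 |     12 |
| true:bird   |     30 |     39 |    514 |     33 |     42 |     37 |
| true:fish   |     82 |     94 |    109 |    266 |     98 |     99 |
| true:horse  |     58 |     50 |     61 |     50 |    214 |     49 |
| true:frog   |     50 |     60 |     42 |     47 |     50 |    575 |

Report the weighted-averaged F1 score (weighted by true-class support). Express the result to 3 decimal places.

Per-class F1 score (2·TP/(2·TP+FP+FN)):
  cat: TP=547, FP=15+30+82+58+50=235, FN=60+71+63+84+68=346 → 1094/1675 = 0.6531
  dog: TP=386, FP=60+39+94+50+60=303, FN=15+17+10+17+12=71 → 772/1146 = 0.6736
  bird: TP=514, FP=71+17+109+61+42=300, FN=30+39+33+42+37=181 → 1028/1509 = 0.6812
  fish: TP=266, FP=63+10+33+50+47=203, FN=82+94+109+98+99=482 → 532/1217 = 0.4371
  horse: TP=214, FP=84+17+42+98+50=291, FN=58+50+61+50+49=268 → 428/987 = 0.4336
  frog: TP=575, FP=68+12+37+99+49=265, FN=50+60+42+47+50=249 → 1150/1664 = 0.6911
Weighted-F1 score = Σ (supportᵢ/N)·F1 scoreᵢ with N=4099: (893/4099)·0.6531 + (457/4099)·0.6736 + (695/4099)·0.6812 + (748/4099)·0.4371 + (482/4099)·0.4336 + (824/4099)·0.6911 = 0.603

0.603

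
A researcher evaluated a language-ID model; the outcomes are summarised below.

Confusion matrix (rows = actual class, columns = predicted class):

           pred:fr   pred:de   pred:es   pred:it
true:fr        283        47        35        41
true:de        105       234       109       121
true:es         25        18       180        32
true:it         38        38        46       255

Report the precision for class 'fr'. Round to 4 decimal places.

One-vs-rest for 'fr': TP = diagonal; FP = other classes predicted 'fr'; FN = 'fr' predicted as other.
precision = TP/(TP+FP).
fr: TP=283, FP=105+25+38=168 → 283/451 = 0.62749

0.6275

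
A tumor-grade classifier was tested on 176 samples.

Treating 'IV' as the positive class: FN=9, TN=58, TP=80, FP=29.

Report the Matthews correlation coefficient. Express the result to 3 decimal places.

0.582

MCC = (TP·TN − FP·FN) / √((TP+FP)(TP+FN)(TN+FP)(TN+FN))
Numerator = 80·58 − 29·9 = 4379
Denominator = √(109·89·87·67) = √56547129 = 7519.7825
MCC = 4379 / 7519.7825 = 0.582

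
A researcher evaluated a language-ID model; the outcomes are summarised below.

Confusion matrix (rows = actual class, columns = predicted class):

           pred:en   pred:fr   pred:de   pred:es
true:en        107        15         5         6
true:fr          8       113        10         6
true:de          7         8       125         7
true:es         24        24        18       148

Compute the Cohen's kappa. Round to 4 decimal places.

0.7077

Observed agreement pₒ = trace/N = 493/631 = 0.78130
Expected agreement pₑ = Σ (rowᵢ·colᵢ)/N² = (133·146 + 137·160 + 147·158 + 214·167)/631² = 0.25191
κ = (pₒ − pₑ)/(1 − pₑ) = (0.78130 − 0.25191)/(1 − 0.25191) = 0.7077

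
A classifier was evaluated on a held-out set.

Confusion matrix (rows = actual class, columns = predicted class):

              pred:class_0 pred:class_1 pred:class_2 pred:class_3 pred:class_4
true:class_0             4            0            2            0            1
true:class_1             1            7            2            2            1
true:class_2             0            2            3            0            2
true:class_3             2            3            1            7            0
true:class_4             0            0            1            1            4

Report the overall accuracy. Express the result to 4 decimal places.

Accuracy = trace / total = (4+7+3+7+4=25) / 46 = 25/46 = 0.5435

0.5435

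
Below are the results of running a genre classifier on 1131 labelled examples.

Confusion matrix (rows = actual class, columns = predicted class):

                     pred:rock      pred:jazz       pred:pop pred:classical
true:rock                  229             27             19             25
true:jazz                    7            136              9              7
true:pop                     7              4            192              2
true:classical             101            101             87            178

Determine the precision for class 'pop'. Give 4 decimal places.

Treat 'pop' as positive and all other classes as negative.
precision = TP/(TP+FP).
pop: TP=192, FP=19+9+87=115 → 192/307 = 0.62541

0.6254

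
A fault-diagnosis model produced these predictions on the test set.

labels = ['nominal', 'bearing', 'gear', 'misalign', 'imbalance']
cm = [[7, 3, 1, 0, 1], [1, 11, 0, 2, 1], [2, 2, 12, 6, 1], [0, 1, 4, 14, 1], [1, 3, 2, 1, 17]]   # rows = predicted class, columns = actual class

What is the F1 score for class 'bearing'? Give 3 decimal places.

0.629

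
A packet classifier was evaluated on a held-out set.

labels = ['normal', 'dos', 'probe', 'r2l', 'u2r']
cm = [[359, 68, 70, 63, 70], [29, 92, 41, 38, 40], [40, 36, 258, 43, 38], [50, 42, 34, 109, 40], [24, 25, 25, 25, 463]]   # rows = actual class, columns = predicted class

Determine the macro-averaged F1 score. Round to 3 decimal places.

Per-class F1 score (2·TP/(2·TP+FP+FN)):
  normal: TP=359, FP=29+40+50+24=143, FN=68+70+63+70=271 → 718/1132 = 0.6343
  dos: TP=92, FP=68+36+42+25=171, FN=29+41+38+40=148 → 184/503 = 0.3658
  probe: TP=258, FP=70+41+34+25=170, FN=40+36+43+38=157 → 516/843 = 0.6121
  r2l: TP=109, FP=63+38+43+25=169, FN=50+42+34+40=166 → 218/553 = 0.3942
  u2r: TP=463, FP=70+40+38+40=188, FN=24+25+25+25=99 → 926/1213 = 0.7634
Macro-F1 score = mean = (0.6343 + 0.3658 + 0.6121 + 0.3942 + 0.7634) / 5 = 0.554

0.554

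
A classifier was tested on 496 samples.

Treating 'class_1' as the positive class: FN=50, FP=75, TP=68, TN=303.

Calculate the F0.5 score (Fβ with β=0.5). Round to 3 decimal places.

0.493

Fβ = (1+β²)·TP / ((1+β²)·TP + β²·FN + FP), with β²=1/4
= 1.25·68 / (1.25·68 + 0.25·50 + 75) = 0.493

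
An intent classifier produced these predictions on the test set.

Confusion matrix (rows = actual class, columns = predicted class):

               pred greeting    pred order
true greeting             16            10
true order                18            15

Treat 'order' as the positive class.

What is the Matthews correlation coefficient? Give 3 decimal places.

MCC = (TP·TN − FP·FN) / √((TP+FP)(TP+FN)(TN+FP)(TN+FN))
Numerator = 15·16 − 10·18 = 60
Denominator = √(25·33·26·34) = √729300 = 853.9906
MCC = 60 / 853.9906 = 0.070

0.070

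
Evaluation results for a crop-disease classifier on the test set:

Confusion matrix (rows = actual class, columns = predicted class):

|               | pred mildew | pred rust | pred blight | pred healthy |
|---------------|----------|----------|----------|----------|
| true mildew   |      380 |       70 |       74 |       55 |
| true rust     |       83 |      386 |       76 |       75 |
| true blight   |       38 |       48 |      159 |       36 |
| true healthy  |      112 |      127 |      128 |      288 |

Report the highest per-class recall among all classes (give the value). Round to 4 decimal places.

0.6563

Per-class recall (TP/(TP+FN)):
  mildew: TP=380, FN=70+74+55=199 → 380/579 = 0.65630
  rust: TP=386, FN=83+76+75=234 → 386/620 = 0.62258
  blight: TP=159, FN=38+48+36=122 → 159/281 = 0.56584
  healthy: TP=288, FN=112+127+128=367 → 288/655 = 0.43969
Highest is class 'mildew' with recall = 0.6563.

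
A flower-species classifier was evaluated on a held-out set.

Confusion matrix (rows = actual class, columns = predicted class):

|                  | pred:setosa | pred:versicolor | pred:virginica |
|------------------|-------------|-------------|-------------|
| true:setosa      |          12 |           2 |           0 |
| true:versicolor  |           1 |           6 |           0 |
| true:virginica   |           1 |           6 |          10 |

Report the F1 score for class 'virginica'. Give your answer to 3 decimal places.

0.741

Treat 'virginica' as positive and all other classes as negative.
F1 score = 2·TP/(2·TP+FP+FN).
virginica: TP=10, FP=0+0=0, FN=1+6=7 → 20/27 = 0.7407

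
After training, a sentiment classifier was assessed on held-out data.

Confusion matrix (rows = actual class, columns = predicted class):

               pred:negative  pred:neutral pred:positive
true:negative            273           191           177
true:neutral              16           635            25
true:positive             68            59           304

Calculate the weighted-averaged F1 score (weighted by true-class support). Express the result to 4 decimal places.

Per-class F1 score (2·TP/(2·TP+FP+FN)):
  negative: TP=273, FP=16+68=84, FN=191+177=368 → 546/998 = 0.54709
  neutral: TP=635, FP=191+59=250, FN=16+25=41 → 1270/1561 = 0.81358
  positive: TP=304, FP=177+25=202, FN=68+59=127 → 608/937 = 0.64888
Weighted-F1 score = Σ (supportᵢ/N)·F1 scoreᵢ with N=1748: (641/1748)·0.54709 + (676/1748)·0.81358 + (431/1748)·0.64888 = 0.6752

0.6752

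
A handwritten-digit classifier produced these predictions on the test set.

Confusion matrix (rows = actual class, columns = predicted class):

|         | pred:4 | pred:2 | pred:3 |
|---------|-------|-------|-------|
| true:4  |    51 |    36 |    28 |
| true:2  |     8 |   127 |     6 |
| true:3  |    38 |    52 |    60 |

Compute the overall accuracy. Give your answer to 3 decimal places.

Accuracy = trace / total = (51+127+60=238) / 406 = 238/406 = 0.586

0.586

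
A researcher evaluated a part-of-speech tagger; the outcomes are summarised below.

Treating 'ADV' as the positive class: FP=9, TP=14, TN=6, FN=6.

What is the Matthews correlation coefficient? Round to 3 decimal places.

0.104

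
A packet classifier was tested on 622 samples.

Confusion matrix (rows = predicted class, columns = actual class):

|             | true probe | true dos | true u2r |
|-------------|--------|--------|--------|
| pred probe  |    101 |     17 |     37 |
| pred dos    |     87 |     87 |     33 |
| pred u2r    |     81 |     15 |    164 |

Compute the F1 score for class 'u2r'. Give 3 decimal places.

Take TP from the diagonal, FP from the rest of the 'u2r' prediction marginal, FN from the rest of the 'u2r' actual marginal.
F1 score = 2·TP/(2·TP+FP+FN).
u2r: TP=164, FP=81+15=96, FN=37+33=70 → 328/494 = 0.6640

0.664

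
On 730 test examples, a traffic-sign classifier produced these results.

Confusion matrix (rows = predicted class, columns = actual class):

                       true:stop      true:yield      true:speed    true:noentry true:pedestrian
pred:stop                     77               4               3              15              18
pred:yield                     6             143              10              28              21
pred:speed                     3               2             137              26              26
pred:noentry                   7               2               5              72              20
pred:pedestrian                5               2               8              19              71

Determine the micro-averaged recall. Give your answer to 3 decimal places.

Micro-averaging pools counts across classes: ΣTP=500, ΣFP=230, ΣFN=230.
Micro-recall = TP/(TP+FN) on pooled counts = 0.685 (equals overall accuracy in single-label multiclass).

0.685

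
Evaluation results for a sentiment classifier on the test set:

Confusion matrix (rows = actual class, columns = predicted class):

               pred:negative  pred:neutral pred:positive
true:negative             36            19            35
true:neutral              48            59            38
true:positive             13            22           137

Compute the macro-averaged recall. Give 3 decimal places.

0.534

Per-class recall (TP/(TP+FN)):
  negative: TP=36, FN=19+35=54 → 36/90 = 0.4000
  neutral: TP=59, FN=48+38=86 → 59/145 = 0.4069
  positive: TP=137, FN=13+22=35 → 137/172 = 0.7965
Macro-recall = mean = (0.4000 + 0.4069 + 0.7965) / 3 = 0.534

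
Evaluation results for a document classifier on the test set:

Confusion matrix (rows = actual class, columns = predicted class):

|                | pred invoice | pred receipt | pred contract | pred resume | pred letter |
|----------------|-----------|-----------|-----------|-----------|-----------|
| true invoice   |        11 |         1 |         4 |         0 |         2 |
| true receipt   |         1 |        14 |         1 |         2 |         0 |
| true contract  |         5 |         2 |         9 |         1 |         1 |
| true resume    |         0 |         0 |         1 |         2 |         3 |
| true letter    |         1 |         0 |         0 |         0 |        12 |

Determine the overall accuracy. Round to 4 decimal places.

0.6575

Accuracy = trace / total = (11+14+9+2+12=48) / 73 = 48/73 = 0.6575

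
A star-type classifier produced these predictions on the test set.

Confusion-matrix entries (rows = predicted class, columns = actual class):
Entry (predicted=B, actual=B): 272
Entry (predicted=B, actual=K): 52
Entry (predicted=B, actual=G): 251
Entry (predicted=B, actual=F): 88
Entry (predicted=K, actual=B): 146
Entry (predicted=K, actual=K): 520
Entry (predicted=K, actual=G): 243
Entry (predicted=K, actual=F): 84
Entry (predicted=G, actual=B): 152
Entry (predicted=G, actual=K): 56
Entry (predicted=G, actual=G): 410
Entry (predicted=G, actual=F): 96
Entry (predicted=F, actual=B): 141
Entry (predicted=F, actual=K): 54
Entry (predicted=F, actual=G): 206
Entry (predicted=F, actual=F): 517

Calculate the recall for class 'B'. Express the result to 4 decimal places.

0.3826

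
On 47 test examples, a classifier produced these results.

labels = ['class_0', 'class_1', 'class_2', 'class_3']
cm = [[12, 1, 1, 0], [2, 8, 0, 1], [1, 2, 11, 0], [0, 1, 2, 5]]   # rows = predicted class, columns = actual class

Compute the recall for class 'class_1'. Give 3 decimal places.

0.667

Take TP from the diagonal, FP from the rest of the 'class_1' prediction marginal, FN from the rest of the 'class_1' actual marginal.
recall = TP/(TP+FN).
class_1: TP=8, FN=1+2+1=4 → 8/12 = 0.6667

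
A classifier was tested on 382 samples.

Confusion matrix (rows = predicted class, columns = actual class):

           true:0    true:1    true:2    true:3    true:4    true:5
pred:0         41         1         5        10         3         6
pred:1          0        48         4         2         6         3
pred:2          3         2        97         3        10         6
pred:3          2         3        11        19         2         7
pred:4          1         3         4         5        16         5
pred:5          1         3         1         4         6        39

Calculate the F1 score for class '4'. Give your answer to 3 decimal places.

Treat '4' as positive and all other classes as negative.
F1 score = 2·TP/(2·TP+FP+FN).
4: TP=16, FP=1+3+4+5+5=18, FN=3+6+10+2+6=27 → 32/77 = 0.4156

0.416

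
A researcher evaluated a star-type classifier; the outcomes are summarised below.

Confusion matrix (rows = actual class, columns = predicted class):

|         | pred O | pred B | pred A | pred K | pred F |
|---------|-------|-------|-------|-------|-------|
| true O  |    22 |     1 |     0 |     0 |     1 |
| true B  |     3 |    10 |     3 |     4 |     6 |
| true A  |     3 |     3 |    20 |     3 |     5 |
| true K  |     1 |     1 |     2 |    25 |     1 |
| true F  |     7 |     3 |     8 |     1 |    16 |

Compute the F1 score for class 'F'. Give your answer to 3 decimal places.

One-vs-rest for 'F': TP = diagonal; FP = other classes predicted 'F'; FN = 'F' predicted as other.
F1 score = 2·TP/(2·TP+FP+FN).
F: TP=16, FP=1+6+5+1=13, FN=7+3+8+1=19 → 32/64 = 0.5000

0.500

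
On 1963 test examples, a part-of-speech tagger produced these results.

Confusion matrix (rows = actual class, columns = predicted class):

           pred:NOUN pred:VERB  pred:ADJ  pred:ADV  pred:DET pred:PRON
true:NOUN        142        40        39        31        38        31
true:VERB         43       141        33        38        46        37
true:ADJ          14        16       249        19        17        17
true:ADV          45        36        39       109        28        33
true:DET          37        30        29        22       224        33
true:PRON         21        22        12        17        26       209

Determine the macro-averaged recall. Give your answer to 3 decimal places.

Per-class recall (TP/(TP+FN)):
  NOUN: TP=142, FN=40+39+31+38+31=179 → 142/321 = 0.4424
  VERB: TP=141, FN=43+33+38+46+37=197 → 141/338 = 0.4172
  ADJ: TP=249, FN=14+16+19+17+17=83 → 249/332 = 0.7500
  ADV: TP=109, FN=45+36+39+28+33=181 → 109/290 = 0.3759
  DET: TP=224, FN=37+30+29+22+33=151 → 224/375 = 0.5973
  PRON: TP=209, FN=21+22+12+17+26=98 → 209/307 = 0.6808
Macro-recall = mean = (0.4424 + 0.4172 + 0.7500 + 0.3759 + 0.5973 + 0.6808) / 6 = 0.544

0.544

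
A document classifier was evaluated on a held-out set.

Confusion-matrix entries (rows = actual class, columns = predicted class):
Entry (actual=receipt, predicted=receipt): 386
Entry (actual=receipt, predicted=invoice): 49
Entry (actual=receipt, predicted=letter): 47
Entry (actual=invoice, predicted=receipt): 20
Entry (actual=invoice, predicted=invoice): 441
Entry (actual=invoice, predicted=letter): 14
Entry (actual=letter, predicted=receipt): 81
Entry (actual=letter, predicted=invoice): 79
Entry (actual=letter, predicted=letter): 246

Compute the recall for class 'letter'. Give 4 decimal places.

recall = TP/(TP+FN).
letter: TP=246, FN=81+79=160 → 246/406 = 0.60591

0.6059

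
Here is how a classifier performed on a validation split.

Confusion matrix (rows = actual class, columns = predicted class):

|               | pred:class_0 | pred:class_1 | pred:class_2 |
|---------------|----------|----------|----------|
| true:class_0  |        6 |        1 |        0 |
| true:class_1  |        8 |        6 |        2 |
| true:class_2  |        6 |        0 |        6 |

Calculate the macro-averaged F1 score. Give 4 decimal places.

0.5221

Per-class F1 score (2·TP/(2·TP+FP+FN)):
  class_0: TP=6, FP=8+6=14, FN=1+0=1 → 12/27 = 0.44444
  class_1: TP=6, FP=1+0=1, FN=8+2=10 → 12/23 = 0.52174
  class_2: TP=6, FP=0+2=2, FN=6+0=6 → 12/20 = 0.60000
Macro-F1 score = mean = (0.44444 + 0.52174 + 0.60000) / 3 = 0.5221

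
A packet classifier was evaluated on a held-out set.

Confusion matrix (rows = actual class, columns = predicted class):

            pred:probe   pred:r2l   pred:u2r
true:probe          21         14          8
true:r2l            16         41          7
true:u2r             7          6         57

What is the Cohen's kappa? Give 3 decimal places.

Observed agreement pₒ = trace/N = 119/177 = 0.6723
Expected agreement pₑ = Σ (rowᵢ·colᵢ)/N² = (43·44 + 64·61 + 70·72)/177² = 0.3459
κ = (pₒ − pₑ)/(1 − pₑ) = (0.6723 − 0.3459)/(1 − 0.3459) = 0.499

0.499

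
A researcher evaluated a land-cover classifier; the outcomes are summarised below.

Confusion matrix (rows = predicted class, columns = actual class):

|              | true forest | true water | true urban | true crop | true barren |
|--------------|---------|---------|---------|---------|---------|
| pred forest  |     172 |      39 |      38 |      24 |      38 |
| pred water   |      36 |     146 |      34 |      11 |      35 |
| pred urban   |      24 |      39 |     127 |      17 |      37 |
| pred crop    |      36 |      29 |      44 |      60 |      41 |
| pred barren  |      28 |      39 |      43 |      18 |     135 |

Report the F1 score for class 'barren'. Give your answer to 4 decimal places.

0.4918

Treat 'barren' as positive and all other classes as negative.
F1 score = 2·TP/(2·TP+FP+FN).
barren: TP=135, FP=28+39+43+18=128, FN=38+35+37+41=151 → 270/549 = 0.49180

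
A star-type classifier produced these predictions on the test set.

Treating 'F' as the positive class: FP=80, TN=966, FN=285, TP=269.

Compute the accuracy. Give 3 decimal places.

Accuracy = (TP+TN)/N = (269+966)/1600 = 0.772

0.772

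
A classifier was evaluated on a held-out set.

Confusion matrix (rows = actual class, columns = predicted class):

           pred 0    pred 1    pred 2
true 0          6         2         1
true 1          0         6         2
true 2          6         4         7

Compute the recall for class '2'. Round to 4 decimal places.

Treat '2' as positive and all other classes as negative.
recall = TP/(TP+FN).
2: TP=7, FN=6+4=10 → 7/17 = 0.41176

0.4118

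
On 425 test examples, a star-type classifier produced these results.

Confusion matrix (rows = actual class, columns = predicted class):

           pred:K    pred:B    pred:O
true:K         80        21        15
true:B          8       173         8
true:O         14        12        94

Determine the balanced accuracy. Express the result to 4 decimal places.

0.7961

Balanced accuracy = mean of per-class recall.
  K: recall = 80/116 = 0.68966
  B: recall = 173/189 = 0.91534
  O: recall = 94/120 = 0.78333
Mean = (0.68966 + 0.91534 + 0.78333) / 3 = 0.7961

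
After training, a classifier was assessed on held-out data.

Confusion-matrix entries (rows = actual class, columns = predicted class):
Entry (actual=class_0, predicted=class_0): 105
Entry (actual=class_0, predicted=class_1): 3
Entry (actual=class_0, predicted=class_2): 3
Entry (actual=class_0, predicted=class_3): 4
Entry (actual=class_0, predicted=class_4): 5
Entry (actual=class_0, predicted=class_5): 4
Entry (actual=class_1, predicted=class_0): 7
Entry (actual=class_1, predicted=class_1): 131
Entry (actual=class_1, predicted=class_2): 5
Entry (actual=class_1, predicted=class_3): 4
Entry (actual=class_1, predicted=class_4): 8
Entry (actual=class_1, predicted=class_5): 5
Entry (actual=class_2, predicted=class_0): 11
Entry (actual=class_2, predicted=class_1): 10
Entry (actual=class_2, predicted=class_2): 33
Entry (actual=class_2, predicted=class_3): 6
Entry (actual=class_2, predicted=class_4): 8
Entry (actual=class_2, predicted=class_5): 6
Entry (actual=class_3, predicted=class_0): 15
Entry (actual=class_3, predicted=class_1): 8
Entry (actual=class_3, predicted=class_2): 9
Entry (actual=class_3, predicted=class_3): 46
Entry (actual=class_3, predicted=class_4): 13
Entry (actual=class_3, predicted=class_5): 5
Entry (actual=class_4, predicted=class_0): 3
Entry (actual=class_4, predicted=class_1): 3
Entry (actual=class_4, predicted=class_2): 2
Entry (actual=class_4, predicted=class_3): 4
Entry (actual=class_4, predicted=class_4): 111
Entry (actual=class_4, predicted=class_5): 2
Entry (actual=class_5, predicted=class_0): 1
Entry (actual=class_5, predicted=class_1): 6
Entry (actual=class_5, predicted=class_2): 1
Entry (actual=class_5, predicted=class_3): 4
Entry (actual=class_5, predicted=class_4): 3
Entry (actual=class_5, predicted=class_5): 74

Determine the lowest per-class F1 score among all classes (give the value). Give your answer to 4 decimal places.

0.5197

Per-class F1 score (2·TP/(2·TP+FP+FN)):
  class_0: TP=105, FP=7+11+15+3+1=37, FN=3+3+4+5+4=19 → 210/266 = 0.78947
  class_1: TP=131, FP=3+10+8+3+6=30, FN=7+5+4+8+5=29 → 262/321 = 0.81620
  class_2: TP=33, FP=3+5+9+2+1=20, FN=11+10+6+8+6=41 → 66/127 = 0.51969
  class_3: TP=46, FP=4+4+6+4+4=22, FN=15+8+9+13+5=50 → 92/164 = 0.56098
  class_4: TP=111, FP=5+8+8+13+3=37, FN=3+3+2+4+2=14 → 222/273 = 0.81319
  class_5: TP=74, FP=4+5+6+5+2=22, FN=1+6+1+4+3=15 → 148/185 = 0.80000
Lowest is class 'class_2' with F1 score = 0.5197.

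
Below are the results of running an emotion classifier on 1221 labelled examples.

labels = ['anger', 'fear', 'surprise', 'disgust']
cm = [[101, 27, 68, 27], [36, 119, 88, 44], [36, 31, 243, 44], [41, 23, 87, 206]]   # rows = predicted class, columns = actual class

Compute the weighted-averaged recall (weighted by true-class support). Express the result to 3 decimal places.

Per-class recall (TP/(TP+FN)):
  anger: TP=101, FN=36+36+41=113 → 101/214 = 0.4720
  fear: TP=119, FN=27+31+23=81 → 119/200 = 0.5950
  surprise: TP=243, FN=68+88+87=243 → 243/486 = 0.5000
  disgust: TP=206, FN=27+44+44=115 → 206/321 = 0.6417
Weighted-recall = Σ (supportᵢ/N)·recallᵢ with N=1221: (214/1221)·0.4720 + (200/1221)·0.5950 + (486/1221)·0.5000 + (321/1221)·0.6417 = 0.548

0.548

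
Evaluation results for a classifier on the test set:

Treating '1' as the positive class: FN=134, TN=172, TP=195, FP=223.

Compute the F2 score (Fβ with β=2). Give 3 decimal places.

Fβ = (1+β²)·TP / ((1+β²)·TP + β²·FN + FP), with β²=4
= 5·195 / (5·195 + 4·134 + 223) = 0.562

0.562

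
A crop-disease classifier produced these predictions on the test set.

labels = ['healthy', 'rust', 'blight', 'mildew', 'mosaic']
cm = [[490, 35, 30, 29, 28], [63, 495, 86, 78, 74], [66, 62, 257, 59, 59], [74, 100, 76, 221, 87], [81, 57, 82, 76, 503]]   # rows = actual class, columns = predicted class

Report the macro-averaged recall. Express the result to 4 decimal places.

0.5918

Per-class recall (TP/(TP+FN)):
  healthy: TP=490, FN=35+30+29+28=122 → 490/612 = 0.80065
  rust: TP=495, FN=63+86+78+74=301 → 495/796 = 0.62186
  blight: TP=257, FN=66+62+59+59=246 → 257/503 = 0.51093
  mildew: TP=221, FN=74+100+76+87=337 → 221/558 = 0.39606
  mosaic: TP=503, FN=81+57+82+76=296 → 503/799 = 0.62954
Macro-recall = mean = (0.80065 + 0.62186 + 0.51093 + 0.39606 + 0.62954) / 5 = 0.5918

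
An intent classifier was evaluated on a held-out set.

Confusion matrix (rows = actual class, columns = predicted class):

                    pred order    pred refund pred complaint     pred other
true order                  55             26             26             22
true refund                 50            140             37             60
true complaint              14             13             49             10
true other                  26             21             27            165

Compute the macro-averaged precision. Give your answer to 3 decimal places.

0.518

Per-class precision (TP/(TP+FP)):
  order: TP=55, FP=50+14+26=90 → 55/145 = 0.3793
  refund: TP=140, FP=26+13+21=60 → 140/200 = 0.7000
  complaint: TP=49, FP=26+37+27=90 → 49/139 = 0.3525
  other: TP=165, FP=22+60+10=92 → 165/257 = 0.6420
Macro-precision = mean = (0.3793 + 0.7000 + 0.3525 + 0.6420) / 4 = 0.518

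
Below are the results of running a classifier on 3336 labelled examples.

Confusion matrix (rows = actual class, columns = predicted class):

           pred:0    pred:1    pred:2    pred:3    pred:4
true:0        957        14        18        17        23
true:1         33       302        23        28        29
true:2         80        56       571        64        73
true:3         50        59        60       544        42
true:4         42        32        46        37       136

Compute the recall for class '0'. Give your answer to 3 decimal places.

0.930

Take TP from the diagonal, FP from the rest of the '0' prediction marginal, FN from the rest of the '0' actual marginal.
recall = TP/(TP+FN).
0: TP=957, FN=14+18+17+23=72 → 957/1029 = 0.9300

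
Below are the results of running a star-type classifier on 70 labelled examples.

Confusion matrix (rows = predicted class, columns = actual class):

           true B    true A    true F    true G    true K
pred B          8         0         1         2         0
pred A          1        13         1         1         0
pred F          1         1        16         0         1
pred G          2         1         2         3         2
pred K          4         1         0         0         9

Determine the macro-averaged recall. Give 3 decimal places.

0.673

Per-class recall (TP/(TP+FN)):
  B: TP=8, FN=1+1+2+4=8 → 8/16 = 0.5000
  A: TP=13, FN=0+1+1+1=3 → 13/16 = 0.8125
  F: TP=16, FN=1+1+2+0=4 → 16/20 = 0.8000
  G: TP=3, FN=2+1+0+0=3 → 3/6 = 0.5000
  K: TP=9, FN=0+0+1+2=3 → 9/12 = 0.7500
Macro-recall = mean = (0.5000 + 0.8125 + 0.8000 + 0.5000 + 0.7500) / 5 = 0.673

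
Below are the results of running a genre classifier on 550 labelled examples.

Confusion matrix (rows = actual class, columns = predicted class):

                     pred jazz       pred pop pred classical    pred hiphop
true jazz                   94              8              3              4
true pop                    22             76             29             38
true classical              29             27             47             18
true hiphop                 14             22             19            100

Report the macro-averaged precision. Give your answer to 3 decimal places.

0.567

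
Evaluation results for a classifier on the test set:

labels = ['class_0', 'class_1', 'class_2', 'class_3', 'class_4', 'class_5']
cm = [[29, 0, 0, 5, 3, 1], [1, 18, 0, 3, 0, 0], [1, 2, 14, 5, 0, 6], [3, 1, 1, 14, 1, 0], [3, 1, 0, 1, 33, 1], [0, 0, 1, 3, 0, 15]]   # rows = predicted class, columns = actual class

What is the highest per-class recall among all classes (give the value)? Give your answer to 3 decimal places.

Per-class recall (TP/(TP+FN)):
  class_0: TP=29, FN=1+1+3+3+0=8 → 29/37 = 0.7838
  class_1: TP=18, FN=0+2+1+1+0=4 → 18/22 = 0.8182
  class_2: TP=14, FN=0+0+1+0+1=2 → 14/16 = 0.8750
  class_3: TP=14, FN=5+3+5+1+3=17 → 14/31 = 0.4516
  class_4: TP=33, FN=3+0+0+1+0=4 → 33/37 = 0.8919
  class_5: TP=15, FN=1+0+6+0+1=8 → 15/23 = 0.6522
Highest is class 'class_4' with recall = 0.892.

0.892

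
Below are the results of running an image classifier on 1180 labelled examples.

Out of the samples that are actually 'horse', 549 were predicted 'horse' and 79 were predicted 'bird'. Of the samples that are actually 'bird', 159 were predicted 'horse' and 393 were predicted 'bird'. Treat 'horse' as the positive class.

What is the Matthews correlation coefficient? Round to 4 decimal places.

0.5970

MCC = (TP·TN − FP·FN) / √((TP+FP)(TP+FN)(TN+FP)(TN+FN))
Numerator = 549·393 − 159·79 = 203196
Denominator = √(708·628·552·472) = √115844115456 = 340358.8040
MCC = 203196 / 340358.8040 = 0.5970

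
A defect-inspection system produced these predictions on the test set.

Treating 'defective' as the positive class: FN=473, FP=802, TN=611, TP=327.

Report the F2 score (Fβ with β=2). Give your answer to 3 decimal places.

Fβ = (1+β²)·TP / ((1+β²)·TP + β²·FN + FP), with β²=4
= 5·327 / (5·327 + 4·473 + 802) = 0.378

0.378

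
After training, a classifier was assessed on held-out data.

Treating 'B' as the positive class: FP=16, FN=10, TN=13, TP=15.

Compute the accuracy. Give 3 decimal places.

0.519

Accuracy = (TP+TN)/N = (15+13)/54 = 0.519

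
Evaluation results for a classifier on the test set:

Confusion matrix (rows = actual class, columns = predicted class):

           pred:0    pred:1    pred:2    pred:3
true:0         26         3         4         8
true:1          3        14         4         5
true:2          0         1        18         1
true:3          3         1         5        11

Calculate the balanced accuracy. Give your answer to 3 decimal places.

0.656

Balanced accuracy = mean of per-class recall.
  0: recall = 26/41 = 0.6341
  1: recall = 14/26 = 0.5385
  2: recall = 18/20 = 0.9000
  3: recall = 11/20 = 0.5500
Mean = (0.6341 + 0.5385 + 0.9000 + 0.5500) / 4 = 0.656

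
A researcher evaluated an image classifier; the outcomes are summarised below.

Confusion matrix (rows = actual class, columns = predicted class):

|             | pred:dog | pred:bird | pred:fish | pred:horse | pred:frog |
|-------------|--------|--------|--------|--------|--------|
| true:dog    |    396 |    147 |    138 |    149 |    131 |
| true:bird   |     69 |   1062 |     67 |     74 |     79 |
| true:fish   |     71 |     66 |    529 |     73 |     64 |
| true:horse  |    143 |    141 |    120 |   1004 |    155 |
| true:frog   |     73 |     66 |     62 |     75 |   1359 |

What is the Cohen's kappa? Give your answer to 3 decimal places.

0.604

Observed agreement pₒ = trace/N = 4350/6313 = 0.6891
Expected agreement pₑ = Σ (rowᵢ·colᵢ)/N² = (961·752 + 1351·1482 + 803·916 + 1563·1375 + 1635·1788)/6313² = 0.2141
κ = (pₒ − pₑ)/(1 − pₑ) = (0.6891 − 0.2141)/(1 − 0.2141) = 0.604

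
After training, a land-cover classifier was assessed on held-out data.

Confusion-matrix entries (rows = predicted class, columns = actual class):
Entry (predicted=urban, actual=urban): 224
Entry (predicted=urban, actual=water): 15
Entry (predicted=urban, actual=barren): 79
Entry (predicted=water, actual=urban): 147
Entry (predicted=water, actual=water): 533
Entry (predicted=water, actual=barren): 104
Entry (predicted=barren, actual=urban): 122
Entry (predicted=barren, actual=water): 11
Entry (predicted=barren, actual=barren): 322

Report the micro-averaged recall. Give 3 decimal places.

0.693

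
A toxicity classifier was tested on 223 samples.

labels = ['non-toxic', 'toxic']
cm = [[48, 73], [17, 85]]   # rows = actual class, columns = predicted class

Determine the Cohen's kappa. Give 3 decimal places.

Observed agreement pₒ = trace/N = 133/223 = 0.5964
Expected agreement pₑ = Σ (rowᵢ·colᵢ)/N² = (121·65 + 102·158)/223² = 0.4822
κ = (pₒ − pₑ)/(1 − pₑ) = (0.5964 − 0.4822)/(1 − 0.4822) = 0.221

0.221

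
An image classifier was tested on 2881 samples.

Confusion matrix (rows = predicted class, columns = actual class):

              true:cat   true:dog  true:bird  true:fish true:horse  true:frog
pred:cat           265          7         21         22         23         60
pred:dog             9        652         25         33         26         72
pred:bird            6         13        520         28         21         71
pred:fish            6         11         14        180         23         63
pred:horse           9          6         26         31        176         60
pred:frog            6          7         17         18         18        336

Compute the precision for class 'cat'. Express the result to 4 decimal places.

Take TP from the diagonal, FP from the rest of the 'cat' prediction marginal, FN from the rest of the 'cat' actual marginal.
precision = TP/(TP+FP).
cat: TP=265, FP=7+21+22+23+60=133 → 265/398 = 0.66583

0.6658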